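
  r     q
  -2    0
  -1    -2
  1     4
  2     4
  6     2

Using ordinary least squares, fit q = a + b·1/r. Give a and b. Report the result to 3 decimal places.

a = 1.493, b = 3.198

Setting ∂/∂a … = 0 gives: 5·a + (1/6)·b = 8;  (1/6)·a + (91/36)·b = 25/3.
(Σ1 = 5, Σ1/r = 1/6, Σ1/r·1/r = 91/36, Σq = 8, Σ1/r·q = 25/3.)
Determinant 5·(91/36) − (1/6)² = 227/18.
a = (8·(91/36) − (1/6)·(25/3))/(227/18) = 339/227; b = (5·(25/3) − (1/6)·8)/(227/18) = 726/227.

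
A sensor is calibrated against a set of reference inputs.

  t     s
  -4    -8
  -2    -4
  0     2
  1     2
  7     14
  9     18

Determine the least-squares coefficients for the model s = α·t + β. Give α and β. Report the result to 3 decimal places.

Entries of AᵀA: Σt·t = 151, Σt = 11, Σ1 = 6.
For Aᵀs: Σt·s = 302, Σs = 24.
So AᵀA·[α, β]ᵀ = Aᵀs: [[151, 11]; [11, 6]]·[α, β]ᵀ = [302, 24]ᵀ.
Eliminating β: 6·(row 1) − 11·(row 2) gives 785·α = 6·302 − 11·24 = 1548, so α = 1548/785.
Then β = (24 − 11·(1548/785))/6 = 302/785.

α = 1.972, β = 0.385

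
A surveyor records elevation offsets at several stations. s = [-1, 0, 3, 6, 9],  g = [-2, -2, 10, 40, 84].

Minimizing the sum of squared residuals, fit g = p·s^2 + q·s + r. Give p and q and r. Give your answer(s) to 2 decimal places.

Forming AᵀA = [[7939, 971, 127]; [971, 127, 17]; [127, 17, 5]] and Aᵀg = [8332, 1028, 130]ᵀ gives AᵀA·[p, q, r]ᵀ = Aᵀg.
Solving the 3×3 system (Gaussian elimination) gives p = 4459/4919, q = 6911/4919, r = -8862/4919.

p = 0.91, q = 1.40, r = -1.80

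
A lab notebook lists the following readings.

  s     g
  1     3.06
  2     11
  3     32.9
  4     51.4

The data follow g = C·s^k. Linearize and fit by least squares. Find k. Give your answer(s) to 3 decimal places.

Let Y = ln g. Fitting Y = k·ln s + ln C by least squares:
Σln s = 3.1781, Σ(ln s)² = 3.6092, Σln g = 10.9494, Σln s·ln g = 10.9616.
Equations: 3.6092·k + 3.1781·ln C = 10.9616;  3.1781·k + 4·ln C = 10.9494.
Δ = 3.6092·4 − (3.1781)² = 4.3368; k = (10.9616·4 − 3.1781·10.9494)/4.3368 = 2.08641, ln C = (3.6092·10.9494 − 3.1781·10.9616)/4.3368 = 1.07967.

k = 2.086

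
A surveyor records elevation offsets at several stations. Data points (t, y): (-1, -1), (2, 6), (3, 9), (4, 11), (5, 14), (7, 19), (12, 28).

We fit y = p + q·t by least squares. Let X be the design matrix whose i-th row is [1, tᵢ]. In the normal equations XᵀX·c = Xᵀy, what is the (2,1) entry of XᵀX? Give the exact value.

32

Row 2 ↔ basis t, column 1 ↔ basis 1, so (XᵀX)_{2,1} = Σᵢ t = (-1)·(1) + (2)·(1) + (3)·(1) + (4)·(1) + (5)·(1) + (7)·(1) + (12)·(1) = 32.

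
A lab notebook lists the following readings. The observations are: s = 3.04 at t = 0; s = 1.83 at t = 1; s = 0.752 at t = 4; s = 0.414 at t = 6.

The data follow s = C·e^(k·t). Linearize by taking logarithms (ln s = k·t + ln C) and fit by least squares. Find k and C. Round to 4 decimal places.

Let Y = ln s. Fitting Y = k·t + ln C by least squares:
XᵀX = [[53.0000, 11.0000]; [11.0000, 4]], rhs = [-5.8271, 0.5493]ᵀ  (here Σt = 11.0000, Σ(t)² = 53.0000, Σln s = 0.5493, Σt·ln s = -5.8271).
Slope k = (n·Σt·ln s − Σt·Σln s)/(n·Σ(t)² − (Σt)²) = (4·-5.8271 − 11.0000·0.5493)/91.0000 = -0.32253; ln C = (Σln s − k·Σt)/n = 1.02428, so C = exp(1.02428) = 2.78508.

k = -0.3225, C = 2.7851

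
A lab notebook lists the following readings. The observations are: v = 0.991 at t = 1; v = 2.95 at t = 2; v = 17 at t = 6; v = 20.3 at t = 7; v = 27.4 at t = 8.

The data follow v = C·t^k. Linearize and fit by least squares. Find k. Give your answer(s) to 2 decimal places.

k = 1.58

Taking logs, ln v = k·ln t + ln C, so regress ln v on ln t.
AᵀA = [[11.8015, 6.5103]; [6.5103, 5]], rhs = [18.5688, 10.2271]ᵀ  (here Σln t = 6.5103, Σ(ln t)² = 11.8015, Σln v = 10.2271, Σln t·ln v = 18.5688).
Solving (det = 16.6240): k = 1.57979, ln C = -0.01154.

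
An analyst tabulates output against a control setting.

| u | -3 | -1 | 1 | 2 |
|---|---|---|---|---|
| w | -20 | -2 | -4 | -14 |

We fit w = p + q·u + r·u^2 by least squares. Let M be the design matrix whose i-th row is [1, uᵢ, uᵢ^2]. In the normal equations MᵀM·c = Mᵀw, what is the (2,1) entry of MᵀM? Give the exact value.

Row 2 ↔ basis u, column 1 ↔ basis 1, so (MᵀM)_{2,1} = Σᵢ u = (-3)·(1) + (-1)·(1) + (1)·(1) + (2)·(1) = -1.

-1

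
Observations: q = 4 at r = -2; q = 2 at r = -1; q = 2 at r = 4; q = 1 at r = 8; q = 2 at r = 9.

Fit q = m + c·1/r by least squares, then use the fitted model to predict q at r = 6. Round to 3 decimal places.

q̂ = 1.900

MᵀM·[m, c]ᵀ = Mᵀq reads: 5·m + (-73/72)·c = 11;  (-73/72)·m + (6949/5184)·c = -227/72.
Determinant 5·(6949/5184) − (-73/72)² = 3677/648.
m = (11·(6949/5184) − (-73/72)·(-227/72))/(3677/648) = 14967/7354; c = (5·(-227/72) − (-73/72)·11)/(3677/648) = -2988/3677.
At r = 6: q̂ = (14967/7354)·(1) + (-2988/3677)·(1/6) = 13971/7354.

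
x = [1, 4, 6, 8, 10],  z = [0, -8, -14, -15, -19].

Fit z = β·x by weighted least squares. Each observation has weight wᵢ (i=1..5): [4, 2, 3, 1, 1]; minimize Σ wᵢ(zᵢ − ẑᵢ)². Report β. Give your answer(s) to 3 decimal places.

β = -2.032

Normal-equation sums: Σwᵢ·x·x = 308.
For MᵀWz: Σwᵢ·x·z = -626.
Normal equations: [[308]]·[β]ᵀ = [-626]ᵀ.
Hence β = -626 / 308 ≈ -2.03247.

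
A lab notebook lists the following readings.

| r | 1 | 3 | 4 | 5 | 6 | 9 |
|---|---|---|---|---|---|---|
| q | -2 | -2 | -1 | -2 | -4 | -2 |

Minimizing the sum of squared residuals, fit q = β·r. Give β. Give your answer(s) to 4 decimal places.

β = -0.3810

With design matrix M, MᵀM = [[168]] and Mᵀq = [-64]ᵀ.
Hence β = -64 / 168 ≈ -0.380952.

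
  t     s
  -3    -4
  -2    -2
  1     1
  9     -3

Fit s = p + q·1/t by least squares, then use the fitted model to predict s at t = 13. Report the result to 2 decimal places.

ŝ = -1.98

Forming XᵀX = [[4, 5/18]; [5/18, 445/324]] and Xᵀs = [-8, 3]ᵀ gives XᵀX·[p, q]ᵀ = Xᵀs.
Δ = 4·(445/324) − (5/18)² = 65/12.
p = ((-8)·(445/324) − (5/18)·3)/(65/12) = -766/351; q = (4·3 − (5/18)·(-8))/(65/12) = 512/195.
At t = 13: ŝ = (-766/351)·(1) + (512/195)·(1/13) = -45182/22815.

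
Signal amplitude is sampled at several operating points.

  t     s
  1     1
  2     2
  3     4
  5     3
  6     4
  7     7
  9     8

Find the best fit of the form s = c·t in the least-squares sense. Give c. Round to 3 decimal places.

c = 0.863

Setting ∂/∂c … = 0 gives: 205·c = 177.
(Σt·t = 205, Σt·s = 177.)
Hence c = 177 / 205 ≈ 0.863415.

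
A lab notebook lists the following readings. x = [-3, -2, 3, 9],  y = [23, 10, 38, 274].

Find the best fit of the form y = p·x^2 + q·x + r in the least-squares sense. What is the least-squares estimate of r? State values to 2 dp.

r = 2.83

From the data, Σx^2·x^2 = 6739, Σx^2·x = 721, Σx^2 = 103, Σx·x = 103, Σx = 7, Σ1 = 4.
And Σx^2·y = 22783, Σx·y = 2491, Σy = 345.
Normal equations: [[6739, 721, 103]; [721, 103, 7]; [103, 7, 4]]·[p, q, r]ᵀ = [22783, 2491, 345]ᵀ.
Solving the 3×3 system (Gaussian elimination) gives p = 17839/5812, q = 43711/17436, r = 24649/8718.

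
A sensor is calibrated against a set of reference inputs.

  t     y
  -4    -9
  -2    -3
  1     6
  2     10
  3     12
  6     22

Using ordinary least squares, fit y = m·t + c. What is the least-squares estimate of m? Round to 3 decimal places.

From the data, Σt·t = 70, Σt = 6, Σ1 = 6.
And Σt·y = 236, Σy = 38.
So AᵀA·[m, c]ᵀ = Aᵀy: [[70, 6]; [6, 6]]·[m, c]ᵀ = [236, 38]ᵀ.
Eliminating c: 6·(row 1) − 6·(row 2) gives 384·m = 6·236 − 6·38 = 1188, so m = 99/32.
Then c = (38 − 6·(99/32))/6 = 311/96.

m = 3.094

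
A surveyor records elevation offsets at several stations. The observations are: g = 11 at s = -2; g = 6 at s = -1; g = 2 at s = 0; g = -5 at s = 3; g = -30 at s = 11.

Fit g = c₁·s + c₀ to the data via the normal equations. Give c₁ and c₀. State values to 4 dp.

Compute the Gram sums: Σs·s = 135, Σs = 11, Σ1 = 5.
Moment sums: Σs·g = -373, Σg = -16.
Eliminating c₀: 5·(row 1) − 11·(row 2) gives 554·c₁ = 5·(-373) − 11·(-16) = -1689, so c₁ = -1689/554.
Then c₀ = ((-16) − 11·(-1689/554))/5 = 1943/554.

c₁ = -3.0487, c₀ = 3.5072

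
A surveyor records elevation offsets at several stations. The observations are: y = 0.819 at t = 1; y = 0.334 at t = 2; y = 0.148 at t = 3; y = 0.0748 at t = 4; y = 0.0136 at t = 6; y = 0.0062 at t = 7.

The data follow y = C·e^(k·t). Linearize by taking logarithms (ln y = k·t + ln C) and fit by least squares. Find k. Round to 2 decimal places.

Let Y = ln y. Fitting Y = k·t + ln C by least squares:
XᵀX = [[115.0000, 23.0000]; [23.0000, 6]], rhs = [-79.8648, -15.1807]ᵀ  (here Σt = 23.0000, Σ(t)² = 115.0000, Σln y = -15.1807, Σt·ln y = -79.8648).
Δ = 115.0000·6 − (23.0000)² = 161.0000; k = (-79.8648·6 − 23.0000·-15.1807)/161.0000 = -0.80766, ln C = (115.0000·-15.1807 − 23.0000·-79.8648)/161.0000 = 0.56594.

k = -0.81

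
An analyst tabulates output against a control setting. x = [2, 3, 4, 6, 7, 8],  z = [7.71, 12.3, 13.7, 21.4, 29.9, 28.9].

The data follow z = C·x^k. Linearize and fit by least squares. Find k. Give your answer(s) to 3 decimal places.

k = 0.982

Linearized form: ln z = k·ln x + ln C. From the 6 transformed points,
Σln x = 8.9952, Σ(ln x)² = 14.9303, Σln z = 16.9946, Σln x·ln z = 26.8970.
Normal system: [[14.9303, 8.9952]; [8.9952, 6]]·[k, ln C]ᵀ = [26.8970, 16.9946]ᵀ.
Solving (det = 8.6686): k = 0.98204, ln C = 1.36017.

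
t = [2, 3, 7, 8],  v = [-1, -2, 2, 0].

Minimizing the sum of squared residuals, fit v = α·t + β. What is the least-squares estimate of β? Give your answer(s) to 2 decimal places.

β = -2.37

Sums needed: Σt·t = 126, Σt = 20, Σ1 = 4.
Moment sums: Σt·v = 6, Σv = -1.
XᵀX·[α, β]ᵀ = Xᵀv becomes [[126, 20]; [20, 4]]·[α, β]ᵀ = [6, -1]ᵀ.
Eliminating β: 4·(row 1) − 20·(row 2) gives 104·α = 4·6 − 20·(-1) = 44, so α = 11/26.
Then β = ((-1) − 20·(11/26))/4 = -123/52.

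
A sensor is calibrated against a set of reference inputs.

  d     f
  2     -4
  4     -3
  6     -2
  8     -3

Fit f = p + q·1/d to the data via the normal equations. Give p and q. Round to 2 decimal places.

p = -1.97, q = -3.94

Sums needed: Σ1 = 4, Σ1/d = 25/24, Σ1/d·1/d = 205/576.
Moment sums: Σf = -12, Σ1/d·f = -83/24.
Normal equations: [[4, 25/24]; [25/24, 205/576]]·[p, q]ᵀ = [-12, -83/24]ᵀ.
det = 4·(205/576) − (25/24)² = 65/192.
p = ((-12)·(205/576) − (25/24)·(-83/24))/(65/192) = -77/39; q = (4·(-83/24) − (25/24)·(-12))/(65/192) = -256/65.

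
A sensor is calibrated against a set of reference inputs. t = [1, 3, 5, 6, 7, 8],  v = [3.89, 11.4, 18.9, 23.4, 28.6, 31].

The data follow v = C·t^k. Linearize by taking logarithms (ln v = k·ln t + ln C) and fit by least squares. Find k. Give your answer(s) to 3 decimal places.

With ln vᵢ as the transformed response and ln tᵢ as the regressor:
Σln t = 8.5252, Σ(ln t)² = 15.1183, Σln v = 16.6713, Σln t·ln v = 26.7191.
Equations: 15.1183·k + 8.5252·ln C = 26.7191;  8.5252·k + 6·ln C = 16.6713.
Solving (det = 18.0313): k = 1.00876, ln C = 1.34525.

k = 1.009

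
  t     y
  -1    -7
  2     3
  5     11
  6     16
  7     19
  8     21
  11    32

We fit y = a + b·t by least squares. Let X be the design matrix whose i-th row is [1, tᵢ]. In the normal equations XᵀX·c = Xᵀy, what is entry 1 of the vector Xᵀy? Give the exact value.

Entry 1 ↔ basis 1, so (Xᵀy)_{1} = Σᵢ yᵢ = (1)·(-7) + (1)·(3) + (1)·(11) + (1)·(16) + (1)·(19) + (1)·(21) + (1)·(32) = 95.

95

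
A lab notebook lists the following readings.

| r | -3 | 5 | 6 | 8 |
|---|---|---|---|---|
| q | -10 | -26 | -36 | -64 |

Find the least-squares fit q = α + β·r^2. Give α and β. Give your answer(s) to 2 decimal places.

XᵀX·[α, β]ᵀ = Xᵀq reads: 4·α + 134·β = -136;  134·α + 6098·β = -6132.
Determinant 4·6098 − 134² = 6436.
α = ((-136)·6098 − 134·(-6132))/6436 = -1910/1609; β = (4·(-6132) − 134·(-136))/6436 = -1576/1609.

α = -1.19, β = -0.98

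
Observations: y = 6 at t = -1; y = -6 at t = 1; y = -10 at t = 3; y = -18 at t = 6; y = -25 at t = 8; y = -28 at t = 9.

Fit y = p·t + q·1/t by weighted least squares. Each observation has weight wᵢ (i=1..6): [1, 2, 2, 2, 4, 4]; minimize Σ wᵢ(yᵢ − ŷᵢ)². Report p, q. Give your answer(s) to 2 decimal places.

Entries of XᵀWX: Σwᵢ·t·t = 673, Σwᵢ·t·1/t = 15, Σwᵢ·1/t·1/t = 4393/1296.
And Σwᵢ·t·y = -2102, Σwᵢ·1/t·y = -1001/18.
So XᵀWX·[p, q]ᵀ = XᵀWy: [[673, 15]; [15, 4393/1296]]·[p, q]ᵀ = [-2102, -1001/18]ᵀ.
det = 673·(4393/1296) − 15² = 2664889/1296.
p = ((-2102)·(4393/1296) − 15·(-1001/18))/(2664889/1296) = -8153006/2664889; q = (673·(-1001/18) − 15·(-2102))/(2664889/1296) = -7641576/2664889.

p = -3.06, q = -2.87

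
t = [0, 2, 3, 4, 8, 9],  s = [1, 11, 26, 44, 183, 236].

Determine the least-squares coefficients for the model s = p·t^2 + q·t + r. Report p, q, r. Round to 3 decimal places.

p = 3.027, q = -1.322, r = 1.433

With design matrix X, XᵀX = [[11010, 1340, 174]; [1340, 174, 26]; [174, 26, 6]] and Xᵀs = [31810, 3864, 501]ᵀ.
Solving the 3×3 system (Gaussian elimination) gives p = 101705/33594, q = -14807/11198, r = 48145/33594.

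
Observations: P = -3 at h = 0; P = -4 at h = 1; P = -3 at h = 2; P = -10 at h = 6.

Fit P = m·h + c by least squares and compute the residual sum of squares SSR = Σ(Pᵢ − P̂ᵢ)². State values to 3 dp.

SSR = 3.880

Entries of AᵀA: Σh·h = 41, Σh = 9, Σ1 = 4.
Right-hand side: Σh·P = -70, ΣP = -20.
AᵀA·[m, c]ᵀ = AᵀP becomes [[41, 9]; [9, 4]]·[m, c]ᵀ = [-70, -20]ᵀ.
Δ = 41·4 − 9² = 83.
m = ((-70)·4 − 9·(-20))/83 = -100/83; c = (41·(-20) − 9·(-70))/83 = -190/83.
Residuals: -59/83, -42/83, 141/83, -40/83; SSR = 322/83.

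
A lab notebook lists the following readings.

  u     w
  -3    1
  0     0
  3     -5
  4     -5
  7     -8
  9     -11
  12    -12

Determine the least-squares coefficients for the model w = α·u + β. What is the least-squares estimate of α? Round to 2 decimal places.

α = -0.95

XᵀX·[α, β]ᵀ = Xᵀw reads: 308·α + 32·β = -337;  32·α + 7·β = -40.
(Σu·u = 308, Σu = 32, Σ1 = 7, Σu·w = -337, Σw = -40.)
Eliminating β: 7·(row 1) − 32·(row 2) gives 1132·α = 7·(-337) − 32·(-40) = -1079, so α = -1079/1132.
Then β = ((-40) − 32·(-1079/1132))/7 = -384/283.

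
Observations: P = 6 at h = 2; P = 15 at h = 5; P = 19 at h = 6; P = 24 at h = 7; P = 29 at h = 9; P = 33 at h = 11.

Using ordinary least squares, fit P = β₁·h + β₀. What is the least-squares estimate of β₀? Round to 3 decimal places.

β₀ = 0.324

Normal-equation sums: Σh·h = 316, Σh = 40, Σ1 = 6.
And Σh·P = 993, ΣP = 126.
Normal equations: [[316, 40]; [40, 6]]·[β₁, β₀]ᵀ = [993, 126]ᵀ.
Eliminating β₀: 6·(row 1) − 40·(row 2) gives 296·β₁ = 6·993 − 40·126 = 918, so β₁ = 459/148.
Then β₀ = (126 − 40·(459/148))/6 = 12/37.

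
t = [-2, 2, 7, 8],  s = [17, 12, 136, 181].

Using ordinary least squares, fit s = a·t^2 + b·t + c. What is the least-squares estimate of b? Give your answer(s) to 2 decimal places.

b = -1.40

Compute the Gram sums: Σt^2·t^2 = 6529, Σt^2·t = 855, Σt^2 = 121, Σt·t = 121, Σt = 15, Σ1 = 4.
For Mᵀs: Σt^2·s = 18364, Σt·s = 2390, Σs = 346.
MᵀM·[a, b, c]ᵀ = Mᵀs becomes [[6529, 855, 121]; [855, 121, 15]; [121, 15, 4]]·[a, b, c]ᵀ = [18364, 2390, 346]ᵀ.
Inverting the 3×3 Gram matrix, [a, b, c]ᵀ = [9733/3300, -309/220, 2102/825]ᵀ.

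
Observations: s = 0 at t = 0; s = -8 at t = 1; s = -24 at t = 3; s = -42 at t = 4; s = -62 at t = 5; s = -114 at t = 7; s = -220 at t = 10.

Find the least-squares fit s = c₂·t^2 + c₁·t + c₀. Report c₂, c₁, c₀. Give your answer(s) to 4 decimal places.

c₂ = -1.9533, c₁ = -2.3633, c₀ = -1.2052

Normal-equation sums: Σt^2·t^2 = 13364, Σt^2·t = 1560, Σt^2 = 200, Σt·t = 200, Σt = 30, Σ1 = 7.
Right-hand side: Σt^2·s = -30032, Σt·s = -3556, Σs = -470.
Normal equations: [[13364, 1560, 200]; [1560, 200, 30]; [200, 30, 7]]·[c₂, c₁, c₀]ᵀ = [-30032, -3556, -470]ᵀ.
Row-reducing yields c₂ = -8956/4585, c₁ = -54178/22925, c₀ = -5526/4585.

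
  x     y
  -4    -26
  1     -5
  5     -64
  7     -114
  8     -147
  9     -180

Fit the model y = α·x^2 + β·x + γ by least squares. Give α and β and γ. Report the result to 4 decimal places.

From the data, Σx^2·x^2 = 13940, Σx^2·x = 1646, Σx^2 = 236, Σx·x = 236, Σx = 26, Σ1 = 6.
Right-hand side: Σx^2·y = -31595, Σx·y = -3815, Σy = -536.
Normal equations: [[13940, 1646, 236]; [1646, 236, 26]; [236, 26, 6]]·[α, β, γ]ᵀ = [-31595, -3815, -536]ᵀ.
Inverting the 3×3 Gram matrix, [α, β, γ]ᵀ = [-18315/9293, -198803/92930, -236367/92930]ᵀ.

α = -1.9708, β = -2.1393, γ = -2.5435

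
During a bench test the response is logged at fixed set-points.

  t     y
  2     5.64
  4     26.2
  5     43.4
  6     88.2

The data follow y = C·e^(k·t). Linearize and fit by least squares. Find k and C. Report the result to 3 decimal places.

k = 0.681, C = 1.518

Taking logs, ln y = k·t + ln C, so regress ln y on t.
Σt = 17.0000, Σ(t)² = 81.0000, Σln y = 13.2457, Σt·ln y = 62.2527.
Equations: 81.0000·k + 17.0000·ln C = 62.2527;  17.0000·k + 4·ln C = 13.2457.
Slope k = (n·Σt·ln y − Σt·Σln y)/(n·Σ(t)² − (Σt)²) = (4·62.2527 − 17.0000·13.2457)/35.0000 = 0.68097; ln C = (Σln y − k·Σt)/n = 0.41731, so C = exp(0.41731) = 1.51787.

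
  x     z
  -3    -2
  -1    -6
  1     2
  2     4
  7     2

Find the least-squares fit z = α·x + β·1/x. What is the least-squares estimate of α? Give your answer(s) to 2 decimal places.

α = 0.24

With design matrix A, AᵀA = [[64, 5]; [5, 4201/1764]] and Aᵀz = [36, 230/21]ᵀ.
Δ = 64·(4201/1764) − 5² = 56191/441.
α = (36·(4201/1764) − 5·(230/21))/(56191/441) = 13659/56191; β = (64·(230/21) − 5·36)/(56191/441) = 229740/56191.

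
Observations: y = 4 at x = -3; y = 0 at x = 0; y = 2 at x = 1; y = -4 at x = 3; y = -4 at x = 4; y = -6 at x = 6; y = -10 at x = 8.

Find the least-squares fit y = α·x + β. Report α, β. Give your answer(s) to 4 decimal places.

α = -1.2603, β = 0.8493

From the data, Σx·x = 135, Σx = 19, Σ1 = 7.
For Aᵀy: Σx·y = -154, Σy = -18.
AᵀA·[α, β]ᵀ = Aᵀy becomes [[135, 19]; [19, 7]]·[α, β]ᵀ = [-154, -18]ᵀ.
Δ = 135·7 − 19² = 584.
α = ((-154)·7 − 19·(-18))/584 = -92/73; β = (135·(-18) − 19·(-154))/584 = 62/73.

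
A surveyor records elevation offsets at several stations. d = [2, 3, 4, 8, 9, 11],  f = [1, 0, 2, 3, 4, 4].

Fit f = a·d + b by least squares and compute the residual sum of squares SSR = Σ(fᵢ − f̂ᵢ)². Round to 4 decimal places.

From the data, Σd·d = 295, Σd = 37, Σ1 = 6.
Moment sums: Σd·f = 114, Σf = 14.
Normal equations: [[295, 37]; [37, 6]]·[a, b]ᵀ = [114, 14]ᵀ.
Eliminating b: 6·(row 1) − 37·(row 2) gives 401·a = 6·114 − 37·14 = 166, so a = 166/401.
Then b = (14 − 37·(166/401))/6 = -88/401.
Residuals: 157/401, -410/401, 226/401, -37/401, 198/401, -134/401; SSR = 754/401.

SSR = 1.8803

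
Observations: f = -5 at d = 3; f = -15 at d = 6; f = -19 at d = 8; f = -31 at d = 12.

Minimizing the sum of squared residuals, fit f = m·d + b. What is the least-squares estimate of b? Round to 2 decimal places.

Compute the Gram sums: Σd·d = 253, Σd = 29, Σ1 = 4.
And Σd·f = -629, Σf = -70.
So XᵀX·[m, b]ᵀ = Xᵀf: [[253, 29]; [29, 4]]·[m, b]ᵀ = [-629, -70]ᵀ.
Determinant 253·4 − 29² = 171.
m = ((-629)·4 − 29·(-70))/171 = -54/19; b = (253·(-70) − 29·(-629))/171 = 59/19.

b = 3.11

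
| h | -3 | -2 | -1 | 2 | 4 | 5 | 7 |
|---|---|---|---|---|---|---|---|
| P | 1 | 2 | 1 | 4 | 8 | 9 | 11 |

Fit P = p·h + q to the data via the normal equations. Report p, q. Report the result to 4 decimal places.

The normal equations are: 108·p + 12·q = 154;  12·p + 7·q = 36.
(Σh·h = 108, Σh = 12, Σ1 = 7, Σh·P = 154, ΣP = 36.)
Eliminating q: 7·(row 1) − 12·(row 2) gives 612·p = 7·154 − 12·36 = 646, so p = 19/18.
Then q = (36 − 12·(19/18))/7 = 10/3.

p = 1.0556, q = 3.3333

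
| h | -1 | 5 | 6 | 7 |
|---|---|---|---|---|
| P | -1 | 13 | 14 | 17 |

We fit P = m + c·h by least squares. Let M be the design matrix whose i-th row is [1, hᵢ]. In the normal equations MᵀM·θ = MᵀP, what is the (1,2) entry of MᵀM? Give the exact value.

17

Row 1 ↔ basis 1, column 2 ↔ basis h, so (MᵀM)_{1,2} = Σᵢ h = (1)·(-1) + (1)·(5) + (1)·(6) + (1)·(7) = 17.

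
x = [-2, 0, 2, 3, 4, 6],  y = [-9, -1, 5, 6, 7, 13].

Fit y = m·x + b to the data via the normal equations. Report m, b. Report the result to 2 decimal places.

The normal equations are: 69·m + 13·b = 152;  13·m + 6·b = 21.
det = 69·6 − 13² = 245.
m = (152·6 − 13·21)/245 = 639/245; b = (69·21 − 13·152)/245 = -527/245.

m = 2.61, b = -2.15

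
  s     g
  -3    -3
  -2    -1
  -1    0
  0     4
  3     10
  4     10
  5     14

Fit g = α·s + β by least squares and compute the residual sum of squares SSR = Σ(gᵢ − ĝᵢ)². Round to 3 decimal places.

XᵀX·[α, β]ᵀ = Xᵀg reads: 64·α + 6·β = 151;  6·α + 7·β = 34.
Eliminating β: 7·(row 1) − 6·(row 2) gives 412·α = 7·151 − 6·34 = 853, so α = 853/412.
Then β = (34 − 6·(853/412))/7 = 635/206.
Residuals: 53/412, 6/103, -417/412, 189/206, 291/412, -281/206, 233/412; SSR = 1881/412.

SSR = 4.566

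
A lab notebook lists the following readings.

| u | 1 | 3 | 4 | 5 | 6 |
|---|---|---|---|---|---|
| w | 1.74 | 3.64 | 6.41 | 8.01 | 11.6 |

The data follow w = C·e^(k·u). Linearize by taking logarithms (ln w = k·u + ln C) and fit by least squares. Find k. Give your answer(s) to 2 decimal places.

Let Y = ln w. Fitting Y = k·u + ln C by least squares:
AᵀA = [[87.0000, 19.0000]; [19.0000, 5]], rhs = [36.9708, 8.2354]ᵀ  (here Σu = 19.0000, Σ(u)² = 87.0000, Σln w = 8.2354, Σu·ln w = 36.9708).
Solving (det = 74.0000): k = 0.38352, ln C = 0.18970.

k = 0.38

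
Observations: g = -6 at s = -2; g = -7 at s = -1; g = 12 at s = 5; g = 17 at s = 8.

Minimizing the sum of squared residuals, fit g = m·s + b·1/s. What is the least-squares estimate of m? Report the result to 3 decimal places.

m = 2.086

From the data, Σs·s = 94, Σs·1/s = 4, Σ1/s·1/s = 2089/1600.
Moment sums: Σs·g = 215, Σ1/s·g = 581/40.
Normal equations: [[94, 4]; [4, 2089/1600]]·[m, b]ᵀ = [215, 581/40]ᵀ.
det = 94·(2089/1600) − 4² = 85383/800.
m = (215·(2089/1600) − 4·(581/40))/(85383/800) = 39575/18974; b = (94·(581/40) − 4·215)/(85383/800) = 44920/9487.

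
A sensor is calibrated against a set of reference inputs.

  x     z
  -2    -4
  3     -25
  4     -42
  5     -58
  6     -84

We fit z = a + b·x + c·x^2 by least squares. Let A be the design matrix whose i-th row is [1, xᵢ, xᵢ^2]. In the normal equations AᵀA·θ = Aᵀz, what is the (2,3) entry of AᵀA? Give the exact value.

Row 2 ↔ basis x, column 3 ↔ basis x^2, so (AᵀA)_{2,3} = Σᵢ (x)·(x^2) = (-2)·(4) + (3)·(9) + (4)·(16) + (5)·(25) + (6)·(36) = 424.

424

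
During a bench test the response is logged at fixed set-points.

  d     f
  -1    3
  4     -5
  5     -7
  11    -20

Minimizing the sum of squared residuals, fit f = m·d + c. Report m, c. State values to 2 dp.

m = -1.93, c = 1.91

AᵀA·[m, c]ᵀ = Aᵀf reads: 163·m + 19·c = -278;  19·m + 4·c = -29.
(Σd·d = 163, Σd = 19, Σ1 = 4, Σd·f = -278, Σf = -29.)
Eliminating c: 4·(row 1) − 19·(row 2) gives 291·m = 4·(-278) − 19·(-29) = -561, so m = -187/97.
Then c = ((-29) − 19·(-187/97))/4 = 185/97.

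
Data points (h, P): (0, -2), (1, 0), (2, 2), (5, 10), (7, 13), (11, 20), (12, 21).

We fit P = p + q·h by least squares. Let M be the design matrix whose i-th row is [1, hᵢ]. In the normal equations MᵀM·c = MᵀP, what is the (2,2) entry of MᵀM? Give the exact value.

344

Row 2 ↔ basis h, column 2 ↔ basis h, so (MᵀM)_{2,2} = Σᵢ (h)·(h) = (0)·(0) + (1)·(1) + (2)·(2) + (5)·(5) + (7)·(7) + (11)·(11) + (12)·(12) = 344.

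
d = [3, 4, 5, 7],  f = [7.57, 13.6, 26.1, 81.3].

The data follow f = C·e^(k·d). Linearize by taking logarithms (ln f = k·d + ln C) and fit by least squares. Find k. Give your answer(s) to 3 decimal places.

k = 0.596

Let Y = ln f. Fitting Y = k·d + ln C by least squares:
AᵀA = [[99.0000, 19.0000]; [19.0000, 4]], rhs = [63.6096, 12.2943]ᵀ  (here Σd = 19.0000, Σ(d)² = 99.0000, Σln f = 12.2943, Σd·ln f = 63.6096).
Solving (det = 35.0000): k = 0.59559, ln C = 0.24453.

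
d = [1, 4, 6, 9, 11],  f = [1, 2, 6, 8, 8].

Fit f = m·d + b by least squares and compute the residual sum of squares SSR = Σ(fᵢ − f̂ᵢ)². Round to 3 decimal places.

From the data, Σd·d = 255, Σd = 31, Σ1 = 5.
Moment sums: Σd·f = 205, Σf = 25.
XᵀX·[m, b]ᵀ = Xᵀf becomes [[255, 31]; [31, 5]]·[m, b]ᵀ = [205, 25]ᵀ.
Δ = 255·5 − 31² = 314.
m = (205·5 − 31·25)/314 = 125/157; b = (255·25 − 31·205)/314 = 10/157.
Residuals: 22/157, -196/157, 182/157, 121/157, -129/157; SSR = 658/157.

SSR = 4.191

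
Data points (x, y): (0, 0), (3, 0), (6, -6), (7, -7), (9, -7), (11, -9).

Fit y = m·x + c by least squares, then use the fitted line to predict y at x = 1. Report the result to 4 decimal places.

ŷ = -0.2708

Normal-equation sums: Σx·x = 296, Σx = 36, Σ1 = 6.
And Σx·y = -247, Σy = -29.
Eliminating c: 6·(row 1) − 36·(row 2) gives 480·m = 6·(-247) − 36·(-29) = -438, so m = -73/80.
Then c = ((-29) − 36·(-73/80))/6 = 77/120.
At x = 1: ŷ = (-73/80)·(1) + (77/120)·(1) = -13/48.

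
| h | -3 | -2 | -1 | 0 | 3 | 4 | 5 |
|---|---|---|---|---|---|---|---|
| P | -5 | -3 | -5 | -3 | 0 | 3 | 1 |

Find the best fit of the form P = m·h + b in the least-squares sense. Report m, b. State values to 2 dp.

m = 0.91, b = -2.49

Entries of AᵀA: Σh·h = 64, Σh = 6, Σ1 = 7.
And Σh·P = 43, ΣP = -12.
AᵀA·[m, b]ᵀ = AᵀP becomes [[64, 6]; [6, 7]]·[m, b]ᵀ = [43, -12]ᵀ.
Eliminating b: 7·(row 1) − 6·(row 2) gives 412·m = 7·43 − 6·(-12) = 373, so m = 373/412.
Then b = ((-12) − 6·(373/412))/7 = -513/206.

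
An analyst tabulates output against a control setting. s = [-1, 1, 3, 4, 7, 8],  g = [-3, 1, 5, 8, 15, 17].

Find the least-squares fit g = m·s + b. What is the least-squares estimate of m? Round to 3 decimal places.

Sums needed: Σs·s = 140, Σs = 22, Σ1 = 6.
Moment sums: Σs·g = 292, Σg = 43.
det = 140·6 − 22² = 356.
m = (292·6 − 22·43)/356 = 403/178; b = (140·43 − 22·292)/356 = -101/89.

m = 2.264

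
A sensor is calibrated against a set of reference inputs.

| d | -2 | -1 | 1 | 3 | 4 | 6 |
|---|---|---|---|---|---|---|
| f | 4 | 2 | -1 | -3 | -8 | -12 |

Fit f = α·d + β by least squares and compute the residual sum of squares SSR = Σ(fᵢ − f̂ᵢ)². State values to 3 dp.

Normal-equation sums: Σd·d = 67, Σd = 11, Σ1 = 6.
For Xᵀf: Σd·f = -124, Σf = -18.
XᵀX·[α, β]ᵀ = Xᵀf becomes [[67, 11]; [11, 6]]·[α, β]ᵀ = [-124, -18]ᵀ.
det = 67·6 − 11² = 281.
α = ((-124)·6 − 11·(-18))/281 = -546/281; β = (67·(-18) − 11·(-124))/281 = 158/281.
Residuals: -126/281, -142/281, 107/281, 637/281, -222/281, -254/281; SSR = 2018/281.

SSR = 7.181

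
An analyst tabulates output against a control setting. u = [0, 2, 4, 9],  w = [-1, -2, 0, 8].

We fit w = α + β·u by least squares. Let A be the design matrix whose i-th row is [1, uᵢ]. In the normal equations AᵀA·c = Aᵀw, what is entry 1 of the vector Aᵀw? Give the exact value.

5

Entry 1 ↔ basis 1, so (Aᵀw)_{1} = Σᵢ wᵢ = (1)·(-1) + (1)·(-2) + (1)·(0) + (1)·(8) = 5.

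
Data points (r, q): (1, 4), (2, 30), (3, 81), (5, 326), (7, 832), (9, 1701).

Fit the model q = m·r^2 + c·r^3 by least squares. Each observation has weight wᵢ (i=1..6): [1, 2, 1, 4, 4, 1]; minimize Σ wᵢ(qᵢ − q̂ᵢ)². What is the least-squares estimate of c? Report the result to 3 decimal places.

c = 1.993

Forming MᵀWM = [[18779, 139085]; [139085, 1065395]] and MᵀWq = [334426, 2547204]ᵀ gives MᵀWM·[m, c]ᵀ = MᵀWq.
Eliminating c: 1065395·(row 1) − 139085·(row 2) gives 662415480·m = 1065395·334426 − 139085·2547204 = 2017919930, so m = 201791993/66241548.
Then c = (2547204 − 139085·(201791993/66241548))/1065395 = 660151853/331207740.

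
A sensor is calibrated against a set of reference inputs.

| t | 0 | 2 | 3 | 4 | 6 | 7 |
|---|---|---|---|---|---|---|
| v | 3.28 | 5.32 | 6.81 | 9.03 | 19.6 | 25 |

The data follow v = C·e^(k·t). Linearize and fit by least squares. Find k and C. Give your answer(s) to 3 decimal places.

Let Y = ln v. Fitting Y = k·t + ln C by least squares:
Σt = 22.0000, Σ(t)² = 114.0000, Σln v = 13.1727, Σt·ln v = 58.2856.
Normal system: [[114.0000, 22.0000]; [22.0000, 6]]·[k, ln C]ᵀ = [58.2856, 13.1727]ᵀ.
Solving (det = 200.0000): k = 0.29958, ln C = 1.09700, so C = exp(1.09700) = 2.99517.

k = 0.300, C = 2.995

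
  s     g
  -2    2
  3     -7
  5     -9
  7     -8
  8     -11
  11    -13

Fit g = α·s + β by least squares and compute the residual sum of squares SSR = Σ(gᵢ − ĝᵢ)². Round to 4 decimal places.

With design matrix M, MᵀM = [[272, 32]; [32, 6]] and Mᵀg = [-357, -46]ᵀ.
Eliminating β: 6·(row 1) − 32·(row 2) gives 608·α = 6·(-357) − 32·(-46) = -670, so α = -335/304.
Then β = ((-46) − 32·(-335/304))/6 = -34/19.
Residuals: 241/152, -579/304, -517/304, 457/304, -15/38, 277/304; SSR = 3733/304.

SSR = 12.2796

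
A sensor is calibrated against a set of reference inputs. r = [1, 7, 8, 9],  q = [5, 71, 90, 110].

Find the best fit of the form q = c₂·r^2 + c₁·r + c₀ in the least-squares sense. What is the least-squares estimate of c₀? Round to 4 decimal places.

c₀ = 1.3371

Normal-equation sums: Σr^2·r^2 = 13059, Σr^2·r = 1585, Σr^2 = 195, Σr·r = 195, Σr = 25, Σ1 = 4.
And Σr^2·q = 18154, Σr·q = 2212, Σq = 276.
Normal equations: [[13059, 1585, 195]; [1585, 195, 25]; [195, 25, 4]]·[c₂, c₁, c₀]ᵀ = [18154, 2212, 276]ᵀ.
Solving the 3×3 system (Gaussian elimination) gives c₂ = 1489/1412, c₁ = 18361/7060, c₀ = 472/353.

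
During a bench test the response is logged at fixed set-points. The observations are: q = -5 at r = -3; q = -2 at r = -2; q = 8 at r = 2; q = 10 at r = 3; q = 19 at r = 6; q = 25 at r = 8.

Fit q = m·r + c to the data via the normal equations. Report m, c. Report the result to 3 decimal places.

m = 2.686, c = 2.900

With design matrix A, AᵀA = [[126, 14]; [14, 6]] and Aᵀq = [379, 55]ᵀ.
Eliminating c: 6·(row 1) − 14·(row 2) gives 560·m = 6·379 − 14·55 = 1504, so m = 94/35.
Then c = (55 − 14·(94/35))/6 = 29/10.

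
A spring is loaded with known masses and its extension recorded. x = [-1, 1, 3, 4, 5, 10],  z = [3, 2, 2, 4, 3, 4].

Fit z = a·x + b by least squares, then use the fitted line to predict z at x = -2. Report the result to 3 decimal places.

Normal-equation sums: Σx·x = 152, Σx = 22, Σ1 = 6.
And Σx·z = 76, Σz = 18.
MᵀM·[a, b]ᵀ = Mᵀz becomes [[152, 22]; [22, 6]]·[a, b]ᵀ = [76, 18]ᵀ.
Δ = 152·6 − 22² = 428.
a = (76·6 − 22·18)/428 = 15/107; b = (152·18 − 22·76)/428 = 266/107.
At x = -2: ẑ = (15/107)·(-2) + (266/107)·(1) = 236/107.

ẑ = 2.206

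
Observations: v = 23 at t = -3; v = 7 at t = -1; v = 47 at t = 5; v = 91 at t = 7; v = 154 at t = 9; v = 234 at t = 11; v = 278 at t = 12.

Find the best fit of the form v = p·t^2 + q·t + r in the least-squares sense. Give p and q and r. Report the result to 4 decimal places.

p = 2.0219, q = -1.2620, r = 2.1521

Entries of XᵀX: Σt^2·t^2 = 45046, Σt^2·t = 4228, Σt^2 = 430, Σt·t = 430, Σt = 40, Σ1 = 7.
And Σt^2·v = 86668, Σt·v = 8092, Σv = 834.
Normal equations: [[45046, 4228, 430]; [4228, 430, 40]; [430, 40, 7]]·[p, q, r]ᵀ = [86668, 8092, 834]ᵀ.
Inverting the 3×3 Gram matrix, [p, q, r]ᵀ = [727744/359931, -151414/119977, 774602/359931]ᵀ.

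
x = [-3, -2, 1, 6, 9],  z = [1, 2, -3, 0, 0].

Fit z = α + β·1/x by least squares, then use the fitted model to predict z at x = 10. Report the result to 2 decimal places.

ẑ = -0.04

From the data, Σ1 = 5, Σ1/x = 4/9, Σ1/x·1/x = 227/162.
For Mᵀz: Σz = 0, Σ1/x·z = -13/3.
Determinant 5·(227/162) − (4/9)² = 1103/162.
α = (0·(227/162) − (4/9)·(-13/3))/(1103/162) = 312/1103; β = (5·(-13/3) − (4/9)·0)/(1103/162) = -3510/1103.
At x = 10: ẑ = (312/1103)·(1) + (-3510/1103)·(1/10) = -39/1103.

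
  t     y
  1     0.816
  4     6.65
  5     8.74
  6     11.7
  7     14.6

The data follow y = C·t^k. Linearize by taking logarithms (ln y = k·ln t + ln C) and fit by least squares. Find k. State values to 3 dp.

Let Y = ln y. Fitting Y = k·ln t + ln C by least squares:
Σln t = 6.7334, Σ(ln t)² = 11.5091, Σln y = 8.9998, Σln t·ln y = 15.7396.
Equations: 11.5091·k + 6.7334·ln C = 15.7396;  6.7334·k + 5·ln C = 8.9998.
Solving (det = 12.2067): k = 1.48271, ln C = -0.19678.

k = 1.483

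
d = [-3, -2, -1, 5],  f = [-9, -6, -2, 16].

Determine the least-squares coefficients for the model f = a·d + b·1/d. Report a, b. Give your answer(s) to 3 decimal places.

Compute the Gram sums: Σd·d = 39, Σd·1/d = 4, Σ1/d·1/d = 1261/900.
Moment sums: Σd·f = 121, Σ1/d·f = 56/5.
det = 39·(1261/900) − 4² = 11593/300.
a = (121·(1261/900) − 4·(56/5))/(11593/300) = 112261/34779; b = (39·(56/5) − 4·121)/(11593/300) = -14160/11593.

a = 3.228, b = -1.221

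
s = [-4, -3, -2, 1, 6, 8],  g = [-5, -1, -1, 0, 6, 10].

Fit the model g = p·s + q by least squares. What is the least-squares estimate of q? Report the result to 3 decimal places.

q = 0.435

Compute the Gram sums: Σs·s = 130, Σs = 6, Σ1 = 6.
Moment sums: Σs·g = 141, Σg = 9.
Eliminating q: 6·(row 1) − 6·(row 2) gives 744·p = 6·141 − 6·9 = 792, so p = 33/31.
Then q = (9 − 6·(33/31))/6 = 27/62.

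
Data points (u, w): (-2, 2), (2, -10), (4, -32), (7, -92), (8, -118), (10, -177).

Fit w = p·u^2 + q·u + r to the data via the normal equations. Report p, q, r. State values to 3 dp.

p = -1.515, q = -2.835, r = 2.368

Forming XᵀX = [[16785, 1919, 237]; [1919, 237, 29]; [237, 29, 6]] and Xᵀw = [-30304, -3510, -427]ᵀ gives XᵀX·[p, q, r]ᵀ = Xᵀw.
Inverting the 3×3 Gram matrix, [p, q, r]ᵀ = [-6521/4305, -4068/1435, 10193/4305]ᵀ.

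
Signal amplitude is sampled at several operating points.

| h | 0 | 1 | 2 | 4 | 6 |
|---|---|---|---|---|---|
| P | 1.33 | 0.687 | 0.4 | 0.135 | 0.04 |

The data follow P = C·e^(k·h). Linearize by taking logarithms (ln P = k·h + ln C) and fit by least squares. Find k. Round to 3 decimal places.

With ln Pᵢ as the transformed response and hᵢ as the regressor:
XᵀX = [[57.0000, 13.0000]; [13.0000, 5]], rhs = [-29.5312, -6.2279]ᵀ  (here Σh = 13.0000, Σ(h)² = 57.0000, Σln P = -6.2279, Σh·ln P = -29.5312).
Solving (det = 116.0000): k = -0.57494, ln C = 0.24927.

k = -0.575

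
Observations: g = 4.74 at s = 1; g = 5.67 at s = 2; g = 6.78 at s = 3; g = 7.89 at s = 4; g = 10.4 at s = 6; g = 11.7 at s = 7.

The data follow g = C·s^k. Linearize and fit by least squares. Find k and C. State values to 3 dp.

k = 0.469, C = 4.354

Let Y = ln g. Fitting Y = k·ln s + ln C by least squares:
Σln s = 6.9157, Σ(ln s)² = 10.6062, Σln g = 12.0722, Σln s·ln g = 15.1511.
Equations: 10.6062·k + 6.9157·ln C = 15.1511;  6.9157·k + 6·ln C = 12.0722.
Slope k = (n·Σln s·ln g − Σln s·Σln g)/(n·Σ(ln s)² − (Σln s)²) = (6·15.1511 − 6.9157·12.0722)/15.8099 = 0.46923; ln C = (Σln g − k·Σln s)/n = 1.47119, so C = exp(1.47119) = 4.35439.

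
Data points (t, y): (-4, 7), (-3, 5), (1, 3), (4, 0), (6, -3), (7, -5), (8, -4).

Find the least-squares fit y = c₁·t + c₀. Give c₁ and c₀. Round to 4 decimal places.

c₁ = -0.9549, c₀ = 3.0205

Entries of MᵀM: Σt·t = 191, Σt = 19, Σ1 = 7.
And Σt·y = -125, Σy = 3.
Δ = 191·7 − 19² = 976.
c₁ = ((-125)·7 − 19·3)/976 = -233/244; c₀ = (191·3 − 19·(-125))/976 = 737/244.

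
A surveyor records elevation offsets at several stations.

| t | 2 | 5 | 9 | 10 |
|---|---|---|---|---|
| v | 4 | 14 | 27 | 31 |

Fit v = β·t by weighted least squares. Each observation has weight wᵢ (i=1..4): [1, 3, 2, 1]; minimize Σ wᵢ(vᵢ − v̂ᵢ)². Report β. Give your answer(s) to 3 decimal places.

β = 2.974

Compute the Gram sums: Σwᵢ·t·t = 341.
And Σwᵢ·t·v = 1014.
AᵀWA·[β]ᵀ = AᵀWv becomes [[341]]·[β]ᵀ = [1014]ᵀ.
Hence β = 1014 / 341 ≈ 2.97361.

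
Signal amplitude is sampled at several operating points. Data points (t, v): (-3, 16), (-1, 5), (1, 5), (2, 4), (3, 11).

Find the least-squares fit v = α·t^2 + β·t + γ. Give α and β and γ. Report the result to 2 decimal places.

α = 1.09, β = -0.93, γ = 3.34

The normal equations are: 180·α + 8·β + 24·γ = 269;  8·α + 24·β + 2·γ = -7;  24·α + 2·β + 5·γ = 41.
Solving the 3×3 system (Gaussian elimination) gives α = 2047/1876, β = -1751/1876, γ = 447/134.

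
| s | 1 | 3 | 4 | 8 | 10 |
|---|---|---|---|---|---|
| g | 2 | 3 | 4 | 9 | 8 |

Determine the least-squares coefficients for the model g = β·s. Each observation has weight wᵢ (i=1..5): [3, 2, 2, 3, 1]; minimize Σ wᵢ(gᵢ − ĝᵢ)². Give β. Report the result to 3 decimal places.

β = 1.020

With design matrix A, AᵀWA = [[345]] and AᵀWg = [352]ᵀ.
Hence β = 352 / 345 ≈ 1.02029.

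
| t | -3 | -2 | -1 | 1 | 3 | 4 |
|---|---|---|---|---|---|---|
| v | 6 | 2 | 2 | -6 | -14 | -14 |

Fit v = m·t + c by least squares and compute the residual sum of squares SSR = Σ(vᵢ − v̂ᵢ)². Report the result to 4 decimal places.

SSR = 9.8983

Sums needed: Σt·t = 40, Σt = 2, Σ1 = 6.
Right-hand side: Σt·v = -128, Σv = -24.
Δ = 40·6 − 2² = 236.
m = ((-128)·6 − 2·(-24))/236 = -180/59; c = (40·(-24) − 2·(-128))/236 = -176/59.
Residuals: -10/59, -66/59, 114/59, 2/59, -110/59, 70/59; SSR = 584/59.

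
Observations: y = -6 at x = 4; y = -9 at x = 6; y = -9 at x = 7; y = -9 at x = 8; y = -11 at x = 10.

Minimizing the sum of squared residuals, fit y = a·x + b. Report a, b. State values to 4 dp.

a = -0.7500, b = -3.5500

Sums needed: Σx·x = 265, Σx = 35, Σ1 = 5.
Right-hand side: Σx·y = -323, Σy = -44.
AᵀA·[a, b]ᵀ = Aᵀy becomes [[265, 35]; [35, 5]]·[a, b]ᵀ = [-323, -44]ᵀ.
Δ = 265·5 − 35² = 100.
a = ((-323)·5 − 35·(-44))/100 = -3/4; b = (265·(-44) − 35·(-323))/100 = -71/20.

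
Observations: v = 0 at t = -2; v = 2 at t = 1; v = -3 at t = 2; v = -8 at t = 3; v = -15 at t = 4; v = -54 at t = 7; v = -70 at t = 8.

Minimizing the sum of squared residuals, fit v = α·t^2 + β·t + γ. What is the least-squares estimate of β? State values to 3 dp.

Entries of MᵀM: Σt^2·t^2 = 6867, Σt^2·t = 947, Σt^2 = 147, Σt·t = 147, Σt = 23, Σ1 = 7.
Right-hand side: Σt^2·v = -7448, Σt·v = -1026, Σv = -148.
So MᵀM·[α, β, γ]ᵀ = Mᵀv: [[6867, 947, 147]; [947, 147, 23]; [147, 23, 7]]·[α, β, γ]ᵀ = [-7448, -1026, -148]ᵀ.
Row-reducing yields α = -26063/23933, β = -3295/6838, γ = 158407/47866.

β = -0.482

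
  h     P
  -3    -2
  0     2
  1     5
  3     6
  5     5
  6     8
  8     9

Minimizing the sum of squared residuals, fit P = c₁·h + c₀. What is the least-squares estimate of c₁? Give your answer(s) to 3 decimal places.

c₁ = 0.918

With design matrix M, MᵀM = [[144, 20]; [20, 7]] and MᵀP = [174, 33]ᵀ.
Eliminating c₀: 7·(row 1) − 20·(row 2) gives 608·c₁ = 7·174 − 20·33 = 558, so c₁ = 279/304.
Then c₀ = (33 − 20·(279/304))/7 = 159/76.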